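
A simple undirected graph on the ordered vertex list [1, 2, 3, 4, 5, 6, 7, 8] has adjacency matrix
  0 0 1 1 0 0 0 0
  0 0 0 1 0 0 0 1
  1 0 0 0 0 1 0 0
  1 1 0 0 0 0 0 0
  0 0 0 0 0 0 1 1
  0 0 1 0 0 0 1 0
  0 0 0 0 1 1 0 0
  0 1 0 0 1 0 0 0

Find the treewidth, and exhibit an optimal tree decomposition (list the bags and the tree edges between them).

Every bag has size at most 3, so the width is 3 − 1 = 2 and tw(G) ≤ 2. Since 7–5–8–2–4–1–3–6–7 is a cycle in G, G is not acyclic. Forests are exactly the graphs of treewidth ≤ 1, so tw(G) ≥ 2. Hence tw(G) = 2 exactly.

Treewidth 2.
One such decomposition:
Bags: B1 = {5, 7, 8}  B2 = {2, 7, 8}  B3 = {2, 4, 7}  B4 = {1, 4, 7}  B5 = {1, 3, 7}  B6 = {3, 6, 7}
Tree: B1–B2, B2–B3, B3–B4, B4–B5, B5–B6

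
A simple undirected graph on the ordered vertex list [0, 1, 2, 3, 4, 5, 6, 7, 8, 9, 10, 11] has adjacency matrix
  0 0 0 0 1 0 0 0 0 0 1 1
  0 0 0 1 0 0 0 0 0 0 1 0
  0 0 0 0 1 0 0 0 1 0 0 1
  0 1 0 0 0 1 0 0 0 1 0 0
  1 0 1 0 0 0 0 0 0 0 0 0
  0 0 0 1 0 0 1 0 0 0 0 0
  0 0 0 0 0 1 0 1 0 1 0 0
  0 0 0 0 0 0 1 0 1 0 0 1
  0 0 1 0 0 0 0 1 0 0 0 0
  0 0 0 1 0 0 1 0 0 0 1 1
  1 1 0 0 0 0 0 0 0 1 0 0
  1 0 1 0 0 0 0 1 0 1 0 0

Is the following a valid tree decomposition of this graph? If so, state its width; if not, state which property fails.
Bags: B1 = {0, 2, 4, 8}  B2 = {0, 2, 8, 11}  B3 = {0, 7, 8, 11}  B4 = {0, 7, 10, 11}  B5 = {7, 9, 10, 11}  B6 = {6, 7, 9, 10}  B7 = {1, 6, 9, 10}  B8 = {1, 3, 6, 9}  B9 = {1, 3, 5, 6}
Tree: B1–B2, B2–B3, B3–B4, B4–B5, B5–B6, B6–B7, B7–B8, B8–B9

Yes; width 3.

Vertex coverage: the bags together contain {0, 1, 2, 3, 4, 5, 6, 7, 8, 9, 10, 11}, the full vertex set. Edge coverage: each edge of G has both endpoints in at least one bag. Running intersection: for every vertex, the bags containing it form a connected subtree. All three properties hold, so this is a valid tree decomposition of width max|bag| − 1 = 3, and hence tw(G) ≤ 3.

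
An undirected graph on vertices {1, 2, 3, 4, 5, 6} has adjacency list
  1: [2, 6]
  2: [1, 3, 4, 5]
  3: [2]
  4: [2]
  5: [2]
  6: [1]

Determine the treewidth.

A width-1 tree decomposition is:
Bags: B1 = {2, 5}  B2 = {2, 3}  B3 = {2, 4}  B4 = {1, 2}  B5 = {1, 6}
Tree: B1–B2, B2–B3, B3–B4, B4–B5
Each bag holds 2 vertices, so the decomposition has width 1, which upper-bounds the treewidth. Since G has at least one edge (e.g. 2–5), it is not an edgeless graph, so tw(G) ≥ 1. Therefore the treewidth is 1.

1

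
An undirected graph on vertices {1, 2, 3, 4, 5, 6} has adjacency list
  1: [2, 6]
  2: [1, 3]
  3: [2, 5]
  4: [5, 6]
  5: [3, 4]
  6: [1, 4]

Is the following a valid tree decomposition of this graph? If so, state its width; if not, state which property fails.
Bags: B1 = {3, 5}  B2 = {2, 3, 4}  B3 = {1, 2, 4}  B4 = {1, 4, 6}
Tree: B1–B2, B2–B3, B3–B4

No — edge (4,5) lies in no bag.

A tree decomposition must satisfy three properties: every vertex lies in some bag; for every edge, both endpoints lie together in some bag; and for every vertex, the bags containing it form a connected subtree. Here edge (4,5) lies in no bag, so the decomposition is invalid.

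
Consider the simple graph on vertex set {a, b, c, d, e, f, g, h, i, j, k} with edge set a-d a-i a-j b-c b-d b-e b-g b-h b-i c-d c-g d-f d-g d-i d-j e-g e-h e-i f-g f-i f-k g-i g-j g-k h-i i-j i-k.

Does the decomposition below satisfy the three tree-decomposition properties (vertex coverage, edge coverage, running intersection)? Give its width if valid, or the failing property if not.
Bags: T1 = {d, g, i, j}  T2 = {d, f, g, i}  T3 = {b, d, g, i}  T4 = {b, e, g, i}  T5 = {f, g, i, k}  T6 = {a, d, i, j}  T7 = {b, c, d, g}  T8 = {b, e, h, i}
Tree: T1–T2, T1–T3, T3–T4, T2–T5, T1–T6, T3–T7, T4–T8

Yes; width 3.

Vertex coverage: the bags together contain {a, b, c, d, e, f, g, h, i, j, k}, the full vertex set. Edge coverage: each edge of G has both endpoints in at least one bag. Running intersection: for every vertex, the bags containing it form a connected subtree. All three properties hold, so this is a valid tree decomposition of width max|bag| − 1 = 3, and hence tw(G) ≤ 3.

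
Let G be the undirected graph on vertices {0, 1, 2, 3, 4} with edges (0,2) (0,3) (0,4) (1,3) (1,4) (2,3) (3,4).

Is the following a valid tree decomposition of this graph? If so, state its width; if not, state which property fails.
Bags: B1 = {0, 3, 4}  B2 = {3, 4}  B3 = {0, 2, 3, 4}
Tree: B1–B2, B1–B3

A tree decomposition must satisfy three properties: every vertex lies in some bag; for every edge, both endpoints lie together in some bag; and for every vertex, the bags containing it form a connected subtree. Here vertex 1 appears in no bag, so the decomposition is invalid.

No — vertex 1 appears in no bag.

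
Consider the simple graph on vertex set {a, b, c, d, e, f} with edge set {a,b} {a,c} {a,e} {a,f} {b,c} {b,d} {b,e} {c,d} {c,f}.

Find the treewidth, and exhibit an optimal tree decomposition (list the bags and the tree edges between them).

Treewidth 2.
One such decomposition:
Bags: B1 = {a, b, c}  B2 = {b, c, d}  B3 = {a, c, f}  B4 = {a, b, e}
Tree: B1–B2, B1–B3, B1–B4

Each bag holds 3 vertices, so the decomposition has width 2, which upper-bounds the treewidth. Conversely, {a, b, e} is a clique of size 3, and the vertices of any clique must share a bag in every tree decomposition; so some bag has ≥ 3 vertices and tw(G) ≥ 2. The upper and lower bounds meet at 2, so that is the treewidth.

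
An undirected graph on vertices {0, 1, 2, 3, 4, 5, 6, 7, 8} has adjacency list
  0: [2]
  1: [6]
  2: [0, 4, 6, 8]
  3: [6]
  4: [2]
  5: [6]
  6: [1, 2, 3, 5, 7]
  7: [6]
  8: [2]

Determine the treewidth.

1

A width-1 tree decomposition is:
Bags: B1 = {3, 6}  B2 = {6, 7}  B3 = {2, 6}  B4 = {2, 4}  B5 = {1, 6}  B6 = {5, 6}  B7 = {0, 2}  B8 = {2, 8}
Tree: B1–B2, B2–B3, B3–B4, B3–B5, B5–B6, B3–B7, B4–B8
Every bag has size at most 2, so the width is 2 − 1 = 1 and tw(G) ≤ 1. Any graph with an edge has treewidth ≥ 1, and G has the edge 6–3. Hence tw(G) = 1 exactly.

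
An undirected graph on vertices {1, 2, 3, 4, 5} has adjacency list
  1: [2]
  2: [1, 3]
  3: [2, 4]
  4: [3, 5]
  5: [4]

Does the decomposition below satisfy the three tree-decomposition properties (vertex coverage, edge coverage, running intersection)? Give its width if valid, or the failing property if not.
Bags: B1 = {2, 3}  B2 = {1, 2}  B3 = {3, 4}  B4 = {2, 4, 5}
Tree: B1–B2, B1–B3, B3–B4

A tree decomposition must satisfy three properties: every vertex lies in some bag; for every edge, both endpoints lie together in some bag; and for every vertex, the bags containing it form a connected subtree. Here bags containing vertex 2 are not connected in the tree, so the decomposition is invalid.

No — bags containing vertex 2 are not connected in the tree.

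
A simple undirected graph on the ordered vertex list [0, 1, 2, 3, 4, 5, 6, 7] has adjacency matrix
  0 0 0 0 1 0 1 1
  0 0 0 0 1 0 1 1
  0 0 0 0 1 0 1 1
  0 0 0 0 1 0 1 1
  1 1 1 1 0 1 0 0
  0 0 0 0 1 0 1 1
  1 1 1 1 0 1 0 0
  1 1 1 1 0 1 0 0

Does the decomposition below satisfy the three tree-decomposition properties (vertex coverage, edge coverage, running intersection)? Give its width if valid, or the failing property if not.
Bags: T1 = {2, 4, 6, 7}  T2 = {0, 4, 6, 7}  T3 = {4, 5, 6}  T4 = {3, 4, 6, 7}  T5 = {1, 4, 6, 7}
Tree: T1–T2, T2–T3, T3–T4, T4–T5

No — edge (7,5) lies in no bag.

A tree decomposition must satisfy three properties: every vertex lies in some bag; for every edge, both endpoints lie together in some bag; and for every vertex, the bags containing it form a connected subtree. Here edge (7,5) lies in no bag, so the decomposition is invalid.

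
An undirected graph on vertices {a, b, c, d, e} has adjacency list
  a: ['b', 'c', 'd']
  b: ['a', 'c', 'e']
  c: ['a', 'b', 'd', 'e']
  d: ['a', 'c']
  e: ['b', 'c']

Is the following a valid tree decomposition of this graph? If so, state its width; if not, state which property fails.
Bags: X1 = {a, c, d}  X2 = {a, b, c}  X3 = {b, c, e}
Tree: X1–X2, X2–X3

Vertex coverage: the bags together contain {a, b, c, d, e}, the full vertex set. Edge coverage: each edge of G has both endpoints in at least one bag. Running intersection: for every vertex, the bags containing it form a connected subtree. All three properties hold, so this is a valid tree decomposition of width max|bag| − 1 = 2, and hence tw(G) ≤ 2.

Yes; width 2.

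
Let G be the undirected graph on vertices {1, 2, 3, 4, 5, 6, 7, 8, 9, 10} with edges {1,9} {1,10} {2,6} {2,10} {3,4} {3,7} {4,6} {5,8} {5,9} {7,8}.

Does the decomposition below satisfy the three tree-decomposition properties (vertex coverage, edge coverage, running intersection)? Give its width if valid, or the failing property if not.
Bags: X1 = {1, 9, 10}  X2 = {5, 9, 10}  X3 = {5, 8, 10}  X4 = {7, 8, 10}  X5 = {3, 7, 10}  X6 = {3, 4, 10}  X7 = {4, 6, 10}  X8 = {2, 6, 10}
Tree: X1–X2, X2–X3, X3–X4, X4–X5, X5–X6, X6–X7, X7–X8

Yes; width 2.

Checking the three conditions: (i) the bags cover all of {1, 2, 3, 4, 5, 6, 7, 8, 9, 10}; (ii) for each edge, some bag contains both endpoints; (iii) the bags containing any fixed vertex form a subtree. All hold, so the decomposition is valid with width 3 − 1 = 2.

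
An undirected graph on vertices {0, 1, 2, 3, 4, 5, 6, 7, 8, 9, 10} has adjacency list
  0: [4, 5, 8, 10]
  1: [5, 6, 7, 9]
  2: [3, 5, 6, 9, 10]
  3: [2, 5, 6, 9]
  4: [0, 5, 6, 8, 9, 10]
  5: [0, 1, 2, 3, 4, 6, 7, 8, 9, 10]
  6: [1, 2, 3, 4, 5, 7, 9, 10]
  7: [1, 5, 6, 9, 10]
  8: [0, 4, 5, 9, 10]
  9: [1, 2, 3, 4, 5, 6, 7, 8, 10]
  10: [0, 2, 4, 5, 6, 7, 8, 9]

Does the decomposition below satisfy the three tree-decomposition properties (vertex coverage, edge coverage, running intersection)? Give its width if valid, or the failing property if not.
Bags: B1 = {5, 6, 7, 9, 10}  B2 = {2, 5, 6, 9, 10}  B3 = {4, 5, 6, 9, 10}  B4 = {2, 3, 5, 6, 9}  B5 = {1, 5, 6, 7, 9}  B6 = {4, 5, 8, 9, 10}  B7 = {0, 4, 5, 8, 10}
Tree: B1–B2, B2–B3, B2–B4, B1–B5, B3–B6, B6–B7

Yes; width 4.

Every vertex of G appears in some bag (union = {0, 1, 2, 3, 4, 5, 6, 7, 8, 9, 10}); every edge is covered by a bag; and for each vertex v the set of bags containing v is connected in the bag tree. The decomposition is therefore valid. The largest bag has 5 vertices, so the width is 4.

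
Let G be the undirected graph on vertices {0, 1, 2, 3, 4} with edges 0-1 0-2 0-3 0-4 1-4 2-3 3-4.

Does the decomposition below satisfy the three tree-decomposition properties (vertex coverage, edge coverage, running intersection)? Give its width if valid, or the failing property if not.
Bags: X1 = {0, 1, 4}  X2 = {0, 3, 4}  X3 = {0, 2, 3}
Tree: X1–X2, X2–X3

Checking the three conditions: (i) the bags cover all of {0, 1, 2, 3, 4}; (ii) for each edge, some bag contains both endpoints; (iii) the bags containing any fixed vertex form a subtree. All hold, so the decomposition is valid with width 3 − 1 = 2.

Yes; width 2.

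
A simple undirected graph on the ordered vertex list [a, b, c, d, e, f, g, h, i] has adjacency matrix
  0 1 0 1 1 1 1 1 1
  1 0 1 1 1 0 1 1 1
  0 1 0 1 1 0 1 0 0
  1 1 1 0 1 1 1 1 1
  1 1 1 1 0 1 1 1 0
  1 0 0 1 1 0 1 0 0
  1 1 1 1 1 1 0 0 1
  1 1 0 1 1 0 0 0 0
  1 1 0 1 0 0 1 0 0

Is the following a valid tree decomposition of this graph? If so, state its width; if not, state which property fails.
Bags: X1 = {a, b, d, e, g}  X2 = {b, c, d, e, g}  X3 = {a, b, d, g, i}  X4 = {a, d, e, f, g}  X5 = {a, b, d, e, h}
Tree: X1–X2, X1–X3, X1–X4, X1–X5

Yes; width 4.

Every vertex of G appears in some bag (union = {a, b, c, d, e, f, g, h, i}); every edge is covered by a bag; and for each vertex v the set of bags containing v is connected in the bag tree. The decomposition is therefore valid. The largest bag has 5 vertices, so the width is 4.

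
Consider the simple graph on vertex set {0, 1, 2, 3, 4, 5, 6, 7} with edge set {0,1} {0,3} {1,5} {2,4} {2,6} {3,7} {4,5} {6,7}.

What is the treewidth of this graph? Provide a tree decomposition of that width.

Treewidth 2.
One such decomposition:
Bags: B1 = {3, 6, 7}  B2 = {2, 3, 6}  B3 = {2, 3, 4}  B4 = {3, 4, 5}  B5 = {1, 3, 5}  B6 = {0, 1, 3}
Tree: B1–B2, B2–B3, B3–B4, B4–B5, B5–B6

Every bag has size at most 3, so the width is 3 − 1 = 2 and tw(G) ≤ 2. The edges 3–7–6–2–4–5–1–0–3 form a cycle, so G is not a tree and its treewidth is at least 2. Therefore the treewidth is 2.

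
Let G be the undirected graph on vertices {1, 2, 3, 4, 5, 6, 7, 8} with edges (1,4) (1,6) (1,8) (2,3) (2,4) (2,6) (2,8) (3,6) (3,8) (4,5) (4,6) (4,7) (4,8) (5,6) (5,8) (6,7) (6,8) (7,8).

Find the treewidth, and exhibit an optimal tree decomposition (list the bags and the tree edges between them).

The largest bag has 4 vertices, giving width 3; this decomposition certifies tw(G) ≤ 3. For the lower bound, the 4 vertices {2, 3, 6, 8} are pairwise adjacent, and any tree decomposition puts a clique entirely inside one bag — forcing width ≥ 3. Combining the bounds, tw(G) = 3.

Treewidth 3.
Bags: B1 = {4, 5, 6, 8}  B2 = {2, 4, 6, 8}  B3 = {1, 4, 6, 8}  B4 = {4, 6, 7, 8}  B5 = {2, 3, 6, 8}
Tree: B1–B2, B2–B3, B1–B4, B2–B5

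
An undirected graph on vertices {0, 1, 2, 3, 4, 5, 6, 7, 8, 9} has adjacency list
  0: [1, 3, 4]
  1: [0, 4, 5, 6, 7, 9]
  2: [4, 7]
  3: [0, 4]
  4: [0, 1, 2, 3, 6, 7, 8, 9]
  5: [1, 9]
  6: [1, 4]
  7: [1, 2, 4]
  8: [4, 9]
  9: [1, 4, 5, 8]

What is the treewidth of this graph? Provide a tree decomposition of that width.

Treewidth 2.
Bags: B1 = {1, 4, 7}  B2 = {1, 4, 9}  B3 = {2, 4, 7}  B4 = {1, 4, 6}  B5 = {0, 1, 4}  B6 = {4, 8, 9}  B7 = {0, 3, 4}  B8 = {1, 5, 9}
Tree: B1–B2, B1–B3, B1–B4, B4–B5, B2–B6, B5–B7, B2–B8

Every bag has size at most 3, so the width is 3 − 1 = 2 and tw(G) ≤ 2. Conversely, {4, 8, 9} is a clique of size 3, and the vertices of any clique must share a bag in every tree decomposition; so some bag has ≥ 3 vertices and tw(G) ≥ 2. Hence tw(G) = 2 exactly.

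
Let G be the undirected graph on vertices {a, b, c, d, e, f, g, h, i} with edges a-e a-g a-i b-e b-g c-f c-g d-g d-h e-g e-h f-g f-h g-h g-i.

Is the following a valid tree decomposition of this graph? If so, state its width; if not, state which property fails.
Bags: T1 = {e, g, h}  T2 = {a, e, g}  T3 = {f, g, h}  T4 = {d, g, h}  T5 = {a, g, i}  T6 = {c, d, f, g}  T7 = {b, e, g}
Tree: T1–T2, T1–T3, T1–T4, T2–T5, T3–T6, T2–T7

No — bags containing vertex d are not connected in the tree.

A tree decomposition must satisfy three properties: every vertex lies in some bag; for every edge, both endpoints lie together in some bag; and for every vertex, the bags containing it form a connected subtree. Here bags containing vertex d are not connected in the tree, so the decomposition is invalid.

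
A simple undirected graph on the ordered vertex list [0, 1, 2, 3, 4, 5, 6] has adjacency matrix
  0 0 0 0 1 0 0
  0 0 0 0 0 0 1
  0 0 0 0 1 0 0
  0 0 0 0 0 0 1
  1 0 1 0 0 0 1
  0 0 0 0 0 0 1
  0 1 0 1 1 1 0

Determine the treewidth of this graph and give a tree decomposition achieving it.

Treewidth 1.
Bags: B1 = {2, 4}  B2 = {4, 6}  B3 = {0, 4}  B4 = {5, 6}  B5 = {3, 6}  B6 = {1, 6}
Tree: B1–B2, B2–B3, B2–B4, B2–B5, B2–B6

Every bag has size at most 2, so the width is 2 − 1 = 1 and tw(G) ≤ 1. Since G has at least one edge (e.g. 2–4), it is not an edgeless graph, so tw(G) ≥ 1. Combining the bounds, tw(G) = 1.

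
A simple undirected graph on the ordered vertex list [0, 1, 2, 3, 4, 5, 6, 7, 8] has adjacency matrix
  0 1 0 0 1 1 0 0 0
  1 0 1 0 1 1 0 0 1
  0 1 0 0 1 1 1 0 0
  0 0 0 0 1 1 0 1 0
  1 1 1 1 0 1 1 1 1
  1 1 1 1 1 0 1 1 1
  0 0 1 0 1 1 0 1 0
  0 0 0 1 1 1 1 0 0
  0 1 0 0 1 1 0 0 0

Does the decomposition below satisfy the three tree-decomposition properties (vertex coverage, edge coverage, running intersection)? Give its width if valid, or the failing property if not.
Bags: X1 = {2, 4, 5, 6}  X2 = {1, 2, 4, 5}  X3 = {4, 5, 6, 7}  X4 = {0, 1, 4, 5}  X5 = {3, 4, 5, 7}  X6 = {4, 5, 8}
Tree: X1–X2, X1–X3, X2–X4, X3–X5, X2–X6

A tree decomposition must satisfy three properties: every vertex lies in some bag; for every edge, both endpoints lie together in some bag; and for every vertex, the bags containing it form a connected subtree. Here edge (1,8) lies in no bag, so the decomposition is invalid.

No — edge (1,8) lies in no bag.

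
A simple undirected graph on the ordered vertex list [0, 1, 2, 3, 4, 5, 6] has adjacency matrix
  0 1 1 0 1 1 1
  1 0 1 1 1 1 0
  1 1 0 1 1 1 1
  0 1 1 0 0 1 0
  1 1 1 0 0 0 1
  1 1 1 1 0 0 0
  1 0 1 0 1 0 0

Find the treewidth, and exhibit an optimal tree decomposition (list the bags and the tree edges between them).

The largest bag has 4 vertices, giving width 3; this decomposition certifies tw(G) ≤ 3. On the other hand G contains the 4-clique {0, 1, 2, 4}. A clique must lie in a single bag of any decomposition, so no decomposition can have width below 3. Combining the bounds, tw(G) = 3.

Treewidth 3.
One optimal decomposition is:
Bags: B1 = {1, 2, 3, 5}  B2 = {0, 1, 2, 5}  B3 = {0, 1, 2, 4}  B4 = {0, 2, 4, 6}
Tree: B1–B2, B2–B3, B3–B4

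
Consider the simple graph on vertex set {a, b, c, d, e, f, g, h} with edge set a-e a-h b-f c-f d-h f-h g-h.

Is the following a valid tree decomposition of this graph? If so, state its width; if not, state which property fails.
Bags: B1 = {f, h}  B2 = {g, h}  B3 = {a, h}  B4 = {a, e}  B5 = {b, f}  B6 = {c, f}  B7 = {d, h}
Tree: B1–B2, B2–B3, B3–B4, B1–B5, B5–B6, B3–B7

Checking the three conditions: (i) the bags cover all of {a, b, c, d, e, f, g, h}; (ii) for each edge, some bag contains both endpoints; (iii) the bags containing any fixed vertex form a subtree. All hold, so the decomposition is valid with width 2 − 1 = 1.

Yes; width 1.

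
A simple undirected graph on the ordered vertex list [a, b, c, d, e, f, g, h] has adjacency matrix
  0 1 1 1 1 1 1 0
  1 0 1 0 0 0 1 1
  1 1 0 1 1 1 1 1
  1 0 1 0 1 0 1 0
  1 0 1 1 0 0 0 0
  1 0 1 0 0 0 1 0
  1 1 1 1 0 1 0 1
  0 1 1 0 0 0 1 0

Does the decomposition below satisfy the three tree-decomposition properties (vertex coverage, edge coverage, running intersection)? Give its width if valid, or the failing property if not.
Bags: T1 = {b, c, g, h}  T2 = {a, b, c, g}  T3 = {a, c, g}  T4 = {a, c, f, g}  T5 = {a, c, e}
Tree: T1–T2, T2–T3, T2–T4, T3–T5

No — vertex d appears in no bag.

A tree decomposition must satisfy three properties: every vertex lies in some bag; for every edge, both endpoints lie together in some bag; and for every vertex, the bags containing it form a connected subtree. Here vertex d appears in no bag, so the decomposition is invalid.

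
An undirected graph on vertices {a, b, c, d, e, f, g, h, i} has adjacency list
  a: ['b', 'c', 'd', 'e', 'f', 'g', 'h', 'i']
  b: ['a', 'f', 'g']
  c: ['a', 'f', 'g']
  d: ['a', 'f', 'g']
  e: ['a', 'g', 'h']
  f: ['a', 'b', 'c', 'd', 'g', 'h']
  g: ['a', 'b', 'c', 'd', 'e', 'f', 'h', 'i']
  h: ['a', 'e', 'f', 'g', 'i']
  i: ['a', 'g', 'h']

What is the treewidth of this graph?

3

A width-3 tree decomposition is:
Bags: B1 = {a, e, g, h}  B2 = {a, g, h, i}  B3 = {a, f, g, h}  B4 = {a, d, f, g}  B5 = {a, c, f, g}  B6 = {a, b, f, g}
Tree: B1–B2, B2–B3, B3–B4, B3–B5, B4–B6
Each bag holds 4 vertices, so the decomposition has width 3, which upper-bounds the treewidth. Conversely, {a, e, g, h} is a clique of size 4, and the vertices of any clique must share a bag in every tree decomposition; so some bag has ≥ 4 vertices and tw(G) ≥ 3. The upper and lower bounds meet at 3, so that is the treewidth.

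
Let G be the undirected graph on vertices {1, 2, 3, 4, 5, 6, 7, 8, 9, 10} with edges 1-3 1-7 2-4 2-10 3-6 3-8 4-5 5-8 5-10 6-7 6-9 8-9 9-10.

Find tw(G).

2

A width-2 tree decomposition is:
Bags: B1 = {2, 4, 5}  B2 = {2, 5, 10}  B3 = {5, 8, 10}  B4 = {8, 9, 10}  B5 = {3, 8, 9}  B6 = {3, 6, 9}  B7 = {1, 3, 6}  B8 = {1, 6, 7}
Tree: B1–B2, B2–B3, B3–B4, B4–B5, B5–B6, B6–B7, B7–B8
Every bag has size at most 3, so the width is 3 − 1 = 2 and tw(G) ≤ 2. Since 4–2–10–5–4 is a cycle in G, G is not acyclic. Forests are exactly the graphs of treewidth ≤ 1, so tw(G) ≥ 2. Combining the bounds, tw(G) = 2.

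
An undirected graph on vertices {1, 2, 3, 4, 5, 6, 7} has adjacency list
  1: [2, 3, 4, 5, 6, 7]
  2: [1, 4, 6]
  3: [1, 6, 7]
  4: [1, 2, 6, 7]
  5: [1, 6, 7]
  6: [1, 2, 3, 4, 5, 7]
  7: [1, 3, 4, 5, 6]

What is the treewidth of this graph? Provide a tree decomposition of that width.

Treewidth 3.
One such decomposition:
Bags: B1 = {1, 5, 6, 7}  B2 = {1, 4, 6, 7}  B3 = {1, 3, 6, 7}  B4 = {1, 2, 4, 6}
Tree: B1–B2, B2–B3, B2–B4

Each bag holds 4 vertices, so the decomposition has width 3, which upper-bounds the treewidth. Conversely, {1, 2, 4, 6} is a clique of size 4, and the vertices of any clique must share a bag in every tree decomposition; so some bag has ≥ 4 vertices and tw(G) ≥ 3. The upper and lower bounds meet at 3, so that is the treewidth.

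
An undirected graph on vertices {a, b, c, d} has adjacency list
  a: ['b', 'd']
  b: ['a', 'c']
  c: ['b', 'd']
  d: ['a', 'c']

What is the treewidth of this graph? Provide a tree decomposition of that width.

Treewidth 2.
One optimal decomposition is:
Bags: B1 = {b, c, d}  B2 = {a, b, d}
Tree: B1–B2

Every bag has size at most 3, so the width is 3 − 1 = 2 and tw(G) ≤ 2. For the lower bound, G contains the cycle d–c–b–a–d, so G is not a forest; only forests have treewidth ≤ 1, hence tw(G) ≥ 2. The upper and lower bounds meet at 2, so that is the treewidth.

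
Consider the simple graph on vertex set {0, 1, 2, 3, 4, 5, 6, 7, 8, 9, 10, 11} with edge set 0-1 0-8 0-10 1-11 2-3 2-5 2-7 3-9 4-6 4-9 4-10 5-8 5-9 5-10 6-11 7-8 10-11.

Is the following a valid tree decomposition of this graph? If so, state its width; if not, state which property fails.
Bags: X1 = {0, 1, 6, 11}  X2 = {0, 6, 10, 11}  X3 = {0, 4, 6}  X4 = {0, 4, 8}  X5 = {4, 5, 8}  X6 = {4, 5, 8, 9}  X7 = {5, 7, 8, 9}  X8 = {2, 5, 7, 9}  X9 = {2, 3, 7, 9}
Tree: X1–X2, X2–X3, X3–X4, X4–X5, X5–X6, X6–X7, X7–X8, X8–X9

No — edge (10,4) lies in no bag.

A tree decomposition must satisfy three properties: every vertex lies in some bag; for every edge, both endpoints lie together in some bag; and for every vertex, the bags containing it form a connected subtree. Here edge (10,4) lies in no bag, so the decomposition is invalid.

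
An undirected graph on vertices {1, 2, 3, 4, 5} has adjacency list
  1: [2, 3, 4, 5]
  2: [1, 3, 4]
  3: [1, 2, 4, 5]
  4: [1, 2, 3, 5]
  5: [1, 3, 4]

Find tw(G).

A width-3 tree decomposition is:
Bags: B1 = {1, 2, 3, 4}  B2 = {1, 3, 4, 5}
Tree: B1–B2
Each bag holds 4 vertices, so the decomposition has width 3, which upper-bounds the treewidth. On the other hand G contains the 4-clique {1, 2, 3, 4}. A clique must lie in a single bag of any decomposition, so no decomposition can have width below 3. Therefore the treewidth is 3.

3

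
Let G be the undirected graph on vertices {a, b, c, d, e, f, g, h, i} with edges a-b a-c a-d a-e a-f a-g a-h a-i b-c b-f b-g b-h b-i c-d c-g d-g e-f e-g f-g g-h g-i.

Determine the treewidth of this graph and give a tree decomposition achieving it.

Each bag holds 4 vertices, so the decomposition has width 3, which upper-bounds the treewidth. For the lower bound, the 4 vertices {a, c, d, g} are pairwise adjacent, and any tree decomposition puts a clique entirely inside one bag — forcing width ≥ 3. Hence tw(G) = 3 exactly.

Treewidth 3.
One such decomposition:
Bags: B1 = {a, b, c, g}  B2 = {a, b, f, g}  B3 = {a, b, g, h}  B4 = {a, e, f, g}  B5 = {a, c, d, g}  B6 = {a, b, g, i}
Tree: B1–B2, B2–B3, B2–B4, B1–B5, B1–B6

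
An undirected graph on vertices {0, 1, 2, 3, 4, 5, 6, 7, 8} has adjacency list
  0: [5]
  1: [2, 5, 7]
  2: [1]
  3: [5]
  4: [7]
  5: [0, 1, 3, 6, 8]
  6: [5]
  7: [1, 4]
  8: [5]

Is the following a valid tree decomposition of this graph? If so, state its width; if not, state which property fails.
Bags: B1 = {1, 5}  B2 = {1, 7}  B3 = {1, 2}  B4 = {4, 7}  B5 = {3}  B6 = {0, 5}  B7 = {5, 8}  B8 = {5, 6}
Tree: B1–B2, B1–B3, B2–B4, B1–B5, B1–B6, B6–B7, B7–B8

A tree decomposition must satisfy three properties: every vertex lies in some bag; for every edge, both endpoints lie together in some bag; and for every vertex, the bags containing it form a connected subtree. Here edge (5,3) lies in no bag, so the decomposition is invalid.

No — edge (5,3) lies in no bag.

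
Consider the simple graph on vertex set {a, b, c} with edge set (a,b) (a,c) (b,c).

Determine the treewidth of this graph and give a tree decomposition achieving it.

Treewidth 2.
Bags: B1 = {a, b, c}
Tree: (single bag)

A single bag containing all 3 vertices is trivially a valid decomposition of width 2. On the other hand G contains the 3-clique {a, b, c}. A clique must lie in a single bag of any decomposition, so no decomposition can have width below 2. Combining the bounds, tw(G) = 2.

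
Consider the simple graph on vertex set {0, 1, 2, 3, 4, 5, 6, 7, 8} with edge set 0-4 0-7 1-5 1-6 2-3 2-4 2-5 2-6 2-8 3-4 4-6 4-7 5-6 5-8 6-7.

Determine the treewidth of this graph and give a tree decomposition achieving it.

Treewidth 2.
One such decomposition:
Bags: B1 = {2, 4, 6}  B2 = {2, 3, 4}  B3 = {2, 5, 6}  B4 = {4, 6, 7}  B5 = {0, 4, 7}  B6 = {1, 5, 6}  B7 = {2, 5, 8}
Tree: B1–B2, B1–B3, B1–B4, B4–B5, B3–B6, B3–B7

Every bag has size at most 3, so the width is 3 − 1 = 2 and tw(G) ≤ 2. On the other hand G contains the 3-clique {0, 4, 7}. A clique must lie in a single bag of any decomposition, so no decomposition can have width below 2. Combining the bounds, tw(G) = 2.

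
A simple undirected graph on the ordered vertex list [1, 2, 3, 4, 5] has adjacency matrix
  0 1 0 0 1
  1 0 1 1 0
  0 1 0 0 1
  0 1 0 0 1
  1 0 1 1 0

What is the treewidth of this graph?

2

A width-2 tree decomposition is:
Bags: B1 = {1, 2, 5}  B2 = {2, 3, 5}  B3 = {2, 4, 5}
Tree: B1–B2, B2–B3
Each bag holds 3 vertices, so the decomposition has width 2, which upper-bounds the treewidth. For the lower bound, G contains the cycle 1–5–3–2–1, so G is not a forest; only forests have treewidth ≤ 1, hence tw(G) ≥ 2. Hence tw(G) = 2 exactly.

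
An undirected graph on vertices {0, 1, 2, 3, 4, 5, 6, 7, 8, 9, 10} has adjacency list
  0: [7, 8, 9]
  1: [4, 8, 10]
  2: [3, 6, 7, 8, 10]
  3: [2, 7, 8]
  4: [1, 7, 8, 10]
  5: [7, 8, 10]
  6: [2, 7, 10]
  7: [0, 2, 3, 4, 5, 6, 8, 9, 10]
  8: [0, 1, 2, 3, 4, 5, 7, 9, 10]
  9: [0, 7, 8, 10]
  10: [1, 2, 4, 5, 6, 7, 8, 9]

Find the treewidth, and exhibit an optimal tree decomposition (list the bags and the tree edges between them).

Treewidth 3.
One such decomposition:
Bags: B1 = {4, 7, 8, 10}  B2 = {2, 7, 8, 10}  B3 = {2, 6, 7, 10}  B4 = {7, 8, 9, 10}  B5 = {5, 7, 8, 10}  B6 = {1, 4, 8, 10}  B7 = {2, 3, 7, 8}  B8 = {0, 7, 8, 9}
Tree: B1–B2, B2–B3, B1–B4, B1–B5, B1–B6, B2–B7, B4–B8

Every bag has size at most 4, so the width is 4 − 1 = 3 and tw(G) ≤ 3. On the other hand G contains the 4-clique {1, 4, 8, 10}. A clique must lie in a single bag of any decomposition, so no decomposition can have width below 3. Therefore the treewidth is 3.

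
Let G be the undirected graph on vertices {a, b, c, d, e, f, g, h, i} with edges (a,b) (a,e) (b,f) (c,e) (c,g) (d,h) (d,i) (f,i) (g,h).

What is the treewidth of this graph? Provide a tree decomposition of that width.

The largest bag has 3 vertices, giving width 2; this decomposition certifies tw(G) ≤ 2. For the lower bound, G contains the cycle d–i–f–b–a–e–c–g–h–d, so G is not a forest; only forests have treewidth ≤ 1, hence tw(G) ≥ 2. Therefore the treewidth is 2.

Treewidth 2.
One optimal decomposition is:
Bags: B1 = {d, f, i}  B2 = {b, d, f}  B3 = {a, b, d}  B4 = {a, d, e}  B5 = {c, d, e}  B6 = {c, d, g}  B7 = {d, g, h}
Tree: B1–B2, B2–B3, B3–B4, B4–B5, B5–B6, B6–B7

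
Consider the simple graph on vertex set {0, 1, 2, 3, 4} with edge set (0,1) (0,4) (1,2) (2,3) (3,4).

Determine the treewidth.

2

A width-2 tree decomposition is:
Bags: B1 = {0, 1, 2}  B2 = {0, 2, 3}  B3 = {0, 3, 4}
Tree: B1–B2, B2–B3
Each bag holds 3 vertices, so the decomposition has width 2, which upper-bounds the treewidth. For the lower bound, G contains the cycle 0–1–2–3–4–0, so G is not a forest; only forests have treewidth ≤ 1, hence tw(G) ≥ 2. Hence tw(G) = 2 exactly.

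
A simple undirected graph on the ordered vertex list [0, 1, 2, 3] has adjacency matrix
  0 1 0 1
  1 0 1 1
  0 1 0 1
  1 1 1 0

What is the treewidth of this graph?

2

A width-2 tree decomposition is:
Bags: B1 = {0, 1, 3}  B2 = {1, 2, 3}
Tree: B1–B2
The largest bag has 3 vertices, giving width 2; this decomposition certifies tw(G) ≤ 2. On the other hand G contains the 3-clique {0, 1, 3}. A clique must lie in a single bag of any decomposition, so no decomposition can have width below 2. Therefore the treewidth is 2.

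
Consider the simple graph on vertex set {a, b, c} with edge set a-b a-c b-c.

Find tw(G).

A width-2 tree decomposition is:
Bags: B1 = {a, b, c}
Tree: (single bag)
A single bag containing all 3 vertices is trivially a valid decomposition of width 2. On the other hand G contains the 3-clique {a, b, c}. A clique must lie in a single bag of any decomposition, so no decomposition can have width below 2. The upper and lower bounds meet at 2, so that is the treewidth.

2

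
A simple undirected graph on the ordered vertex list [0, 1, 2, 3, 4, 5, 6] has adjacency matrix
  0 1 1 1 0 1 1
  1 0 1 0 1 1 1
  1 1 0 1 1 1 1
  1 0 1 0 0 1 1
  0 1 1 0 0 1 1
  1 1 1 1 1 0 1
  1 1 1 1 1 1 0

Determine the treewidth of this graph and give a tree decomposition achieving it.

Each bag holds 5 vertices, so the decomposition has width 4, which upper-bounds the treewidth. For the lower bound, the 5 vertices {0, 1, 2, 5, 6} are pairwise adjacent, and any tree decomposition puts a clique entirely inside one bag — forcing width ≥ 4. The upper and lower bounds meet at 4, so that is the treewidth.

Treewidth 4.
One optimal decomposition is:
Bags: B1 = {0, 2, 3, 5, 6}  B2 = {0, 1, 2, 5, 6}  B3 = {1, 2, 4, 5, 6}
Tree: B1–B2, B2–B3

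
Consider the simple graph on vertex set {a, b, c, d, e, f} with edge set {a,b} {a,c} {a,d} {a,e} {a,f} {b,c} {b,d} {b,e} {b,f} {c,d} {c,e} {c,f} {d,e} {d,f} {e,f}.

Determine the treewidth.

5

A width-5 tree decomposition is:
Bags: B1 = {a, b, c, d, e, f}
Tree: (single bag)
With just one bag of size 6, the width is 6 − 1 = 5, so tw(G) ≤ 5. On the other hand G contains the 6-clique {a, b, c, d, e, f}. A clique must lie in a single bag of any decomposition, so no decomposition can have width below 5. Hence tw(G) = 5 exactly.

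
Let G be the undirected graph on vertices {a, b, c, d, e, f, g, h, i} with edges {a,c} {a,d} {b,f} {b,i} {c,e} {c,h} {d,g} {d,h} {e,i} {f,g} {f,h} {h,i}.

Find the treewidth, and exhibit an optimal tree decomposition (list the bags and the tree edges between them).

Treewidth 3.
One such decomposition:
Bags: B1 = {a, c, d, g}  B2 = {c, d, g, h}  B3 = {c, f, g, h}  B4 = {c, e, f, h}  B5 = {e, f, h, i}  B6 = {b, e, f, i}
Tree: B1–B2, B2–B3, B3–B4, B4–B5, B5–B6

Every bag has size at most 4, so the width is 4 − 1 = 3 and tw(G) ≤ 3. For the lower bound: the 4 vertex sets {a,d,g}, {c}, {h}, {b,e,f,i} are disjoint, each induces a connected subgraph, and every pair is joined by at least one edge of G. Contracting each set to a single vertex therefore yields K_{4} as a minor, and since treewidth is minor-monotone, tw(G) ≥ tw(K_{4}) = 3. The upper and lower bounds meet at 3, so that is the treewidth.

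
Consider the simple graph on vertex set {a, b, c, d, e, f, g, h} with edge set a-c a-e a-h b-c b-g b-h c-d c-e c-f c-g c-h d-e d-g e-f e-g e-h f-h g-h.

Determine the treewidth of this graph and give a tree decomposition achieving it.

The largest bag has 4 vertices, giving width 3; this decomposition certifies tw(G) ≤ 3. On the other hand G contains the 4-clique {c, d, e, g}. A clique must lie in a single bag of any decomposition, so no decomposition can have width below 3. Therefore the treewidth is 3.

Treewidth 3.
Bags: B1 = {c, d, e, g}  B2 = {c, e, g, h}  B3 = {a, c, e, h}  B4 = {c, e, f, h}  B5 = {b, c, g, h}
Tree: B1–B2, B2–B3, B2–B4, B2–B5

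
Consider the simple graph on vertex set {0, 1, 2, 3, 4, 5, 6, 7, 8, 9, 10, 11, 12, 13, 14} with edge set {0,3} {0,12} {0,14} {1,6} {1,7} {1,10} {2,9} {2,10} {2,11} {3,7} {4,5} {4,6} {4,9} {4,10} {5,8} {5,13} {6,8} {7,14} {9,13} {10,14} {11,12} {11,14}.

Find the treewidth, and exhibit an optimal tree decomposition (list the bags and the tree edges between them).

The largest bag has 4 vertices, giving width 3; this decomposition certifies tw(G) ≤ 3. For the lower bound: the 4 vertex sets {5,8,13}, {6}, {4}, {1,2,9,10} are disjoint, each induces a connected subgraph, and every pair is joined by at least one edge of G. Contracting each set to a single vertex therefore yields K_{4} as a minor, and since treewidth is minor-monotone, tw(G) ≥ tw(K_{4}) = 3. Therefore the treewidth is 3.

Treewidth 3.
One such decomposition:
Bags: B1 = {5, 6, 8, 13}  B2 = {4, 5, 6, 13}  B3 = {4, 6, 9, 13}  B4 = {1, 4, 6, 9}  B5 = {1, 4, 9, 10}  B6 = {1, 2, 9, 10}  B7 = {1, 2, 7, 10}  B8 = {2, 7, 10, 14}  B9 = {2, 7, 11, 14}  B10 = {3, 7, 11, 14}  B11 = {0, 3, 11, 14}  B12 = {0, 3, 11, 12}
Tree: B1–B2, B2–B3, B3–B4, B4–B5, B5–B6, B6–B7, B7–B8, B8–B9, B9–B10, B10–B11, B11–B12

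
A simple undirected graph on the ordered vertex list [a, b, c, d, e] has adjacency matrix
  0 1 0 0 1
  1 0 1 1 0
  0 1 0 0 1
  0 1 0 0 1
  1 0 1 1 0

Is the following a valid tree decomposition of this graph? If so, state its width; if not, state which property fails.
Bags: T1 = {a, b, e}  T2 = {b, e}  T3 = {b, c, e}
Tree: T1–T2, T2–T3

No — vertex d appears in no bag.

A tree decomposition must satisfy three properties: every vertex lies in some bag; for every edge, both endpoints lie together in some bag; and for every vertex, the bags containing it form a connected subtree. Here vertex d appears in no bag, so the decomposition is invalid.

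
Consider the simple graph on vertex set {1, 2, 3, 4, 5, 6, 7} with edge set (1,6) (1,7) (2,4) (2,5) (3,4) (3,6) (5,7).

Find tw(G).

2

A width-2 tree decomposition is:
Bags: B1 = {1, 3, 6}  B2 = {1, 3, 4}  B3 = {1, 2, 4}  B4 = {1, 2, 5}  B5 = {1, 5, 7}
Tree: B1–B2, B2–B3, B3–B4, B4–B5
Every bag has size at most 3, so the width is 3 − 1 = 2 and tw(G) ≤ 2. For the lower bound, G contains the cycle 1–6–3–4–2–5–7–1, so G is not a forest; only forests have treewidth ≤ 1, hence tw(G) ≥ 2. Hence tw(G) = 2 exactly.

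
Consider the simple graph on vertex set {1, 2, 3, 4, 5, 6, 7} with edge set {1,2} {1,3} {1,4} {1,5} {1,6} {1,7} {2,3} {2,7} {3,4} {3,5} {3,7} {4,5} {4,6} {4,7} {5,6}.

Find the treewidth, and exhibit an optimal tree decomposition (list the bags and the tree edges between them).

Each bag holds 4 vertices, so the decomposition has width 3, which upper-bounds the treewidth. On the other hand G contains the 4-clique {1, 2, 3, 7}. A clique must lie in a single bag of any decomposition, so no decomposition can have width below 3. Combining the bounds, tw(G) = 3.

Treewidth 3.
Bags: B1 = {1, 2, 3, 7}  B2 = {1, 3, 4, 7}  B3 = {1, 3, 4, 5}  B4 = {1, 4, 5, 6}
Tree: B1–B2, B2–B3, B3–B4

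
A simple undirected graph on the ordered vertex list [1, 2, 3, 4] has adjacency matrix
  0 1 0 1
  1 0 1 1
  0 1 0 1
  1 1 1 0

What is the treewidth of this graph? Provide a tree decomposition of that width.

The largest bag has 3 vertices, giving width 2; this decomposition certifies tw(G) ≤ 2. Conversely, {1, 2, 4} is a clique of size 3, and the vertices of any clique must share a bag in every tree decomposition; so some bag has ≥ 3 vertices and tw(G) ≥ 2. Hence tw(G) = 2 exactly.

Treewidth 2.
One optimal decomposition is:
Bags: B1 = {1, 2, 4}  B2 = {2, 3, 4}
Tree: B1–B2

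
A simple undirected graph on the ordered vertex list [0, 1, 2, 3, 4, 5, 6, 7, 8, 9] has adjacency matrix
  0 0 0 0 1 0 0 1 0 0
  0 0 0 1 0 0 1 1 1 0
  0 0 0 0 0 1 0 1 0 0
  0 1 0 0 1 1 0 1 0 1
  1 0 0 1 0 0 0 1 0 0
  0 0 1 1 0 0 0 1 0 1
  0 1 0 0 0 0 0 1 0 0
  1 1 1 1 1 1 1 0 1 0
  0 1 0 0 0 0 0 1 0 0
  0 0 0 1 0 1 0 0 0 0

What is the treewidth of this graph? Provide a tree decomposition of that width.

Treewidth 2.
Bags: B1 = {3, 4, 7}  B2 = {3, 5, 7}  B3 = {0, 4, 7}  B4 = {1, 3, 7}  B5 = {1, 7, 8}  B6 = {1, 6, 7}  B7 = {3, 5, 9}  B8 = {2, 5, 7}
Tree: B1–B2, B1–B3, B1–B4, B4–B5, B4–B6, B2–B7, B2–B8

Each bag holds 3 vertices, so the decomposition has width 2, which upper-bounds the treewidth. For the lower bound, the 3 vertices {3, 5, 9} are pairwise adjacent, and any tree decomposition puts a clique entirely inside one bag — forcing width ≥ 2. The upper and lower bounds meet at 2, so that is the treewidth.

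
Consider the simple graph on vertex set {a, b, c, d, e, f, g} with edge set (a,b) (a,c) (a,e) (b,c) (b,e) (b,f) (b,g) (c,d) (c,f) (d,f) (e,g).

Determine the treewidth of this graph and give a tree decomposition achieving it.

Treewidth 2.
One such decomposition:
Bags: B1 = {b, e, g}  B2 = {a, b, e}  B3 = {a, b, c}  B4 = {b, c, f}  B5 = {c, d, f}
Tree: B1–B2, B2–B3, B3–B4, B4–B5

The largest bag has 3 vertices, giving width 2; this decomposition certifies tw(G) ≤ 2. Conversely, {c, d, f} is a clique of size 3, and the vertices of any clique must share a bag in every tree decomposition; so some bag has ≥ 3 vertices and tw(G) ≥ 2. Hence tw(G) = 2 exactly.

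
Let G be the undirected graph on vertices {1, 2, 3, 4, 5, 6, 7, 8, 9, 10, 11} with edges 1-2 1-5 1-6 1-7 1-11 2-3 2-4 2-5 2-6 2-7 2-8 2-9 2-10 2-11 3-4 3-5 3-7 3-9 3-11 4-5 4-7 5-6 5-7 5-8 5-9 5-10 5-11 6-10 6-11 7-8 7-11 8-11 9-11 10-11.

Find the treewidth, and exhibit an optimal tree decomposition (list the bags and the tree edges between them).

Treewidth 4.
One such decomposition:
Bags: B1 = {1, 2, 5, 7, 11}  B2 = {2, 3, 5, 7, 11}  B3 = {2, 5, 7, 8, 11}  B4 = {1, 2, 5, 6, 11}  B5 = {2, 3, 4, 5, 7}  B6 = {2, 3, 5, 9, 11}  B7 = {2, 5, 6, 10, 11}
Tree: B1–B2, B1–B3, B1–B4, B2–B5, B2–B6, B4–B7

Each bag holds 5 vertices, so the decomposition has width 4, which upper-bounds the treewidth. Conversely, {2, 3, 5, 9, 11} is a clique of size 5, and the vertices of any clique must share a bag in every tree decomposition; so some bag has ≥ 5 vertices and tw(G) ≥ 4. The upper and lower bounds meet at 4, so that is the treewidth.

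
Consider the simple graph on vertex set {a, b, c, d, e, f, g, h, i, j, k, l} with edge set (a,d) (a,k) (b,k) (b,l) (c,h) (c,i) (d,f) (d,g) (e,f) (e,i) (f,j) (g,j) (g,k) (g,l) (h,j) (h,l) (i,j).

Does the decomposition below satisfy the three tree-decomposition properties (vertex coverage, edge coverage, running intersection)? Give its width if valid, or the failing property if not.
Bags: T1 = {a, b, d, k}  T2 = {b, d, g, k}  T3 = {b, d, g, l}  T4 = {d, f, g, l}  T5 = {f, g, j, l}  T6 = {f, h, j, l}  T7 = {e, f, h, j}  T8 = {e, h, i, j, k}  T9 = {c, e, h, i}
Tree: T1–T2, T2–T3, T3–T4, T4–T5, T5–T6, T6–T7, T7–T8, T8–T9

No — bags containing vertex k are not connected in the tree.

A tree decomposition must satisfy three properties: every vertex lies in some bag; for every edge, both endpoints lie together in some bag; and for every vertex, the bags containing it form a connected subtree. Here bags containing vertex k are not connected in the tree, so the decomposition is invalid.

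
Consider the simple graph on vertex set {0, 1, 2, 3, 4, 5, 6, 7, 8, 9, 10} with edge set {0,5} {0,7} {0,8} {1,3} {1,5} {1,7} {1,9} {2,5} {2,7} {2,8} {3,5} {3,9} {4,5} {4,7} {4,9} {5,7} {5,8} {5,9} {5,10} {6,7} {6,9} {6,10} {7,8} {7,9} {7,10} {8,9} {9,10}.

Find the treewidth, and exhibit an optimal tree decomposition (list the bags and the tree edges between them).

Every bag has size at most 4, so the width is 4 − 1 = 3 and tw(G) ≤ 3. Conversely, {1, 3, 5, 9} is a clique of size 4, and the vertices of any clique must share a bag in every tree decomposition; so some bag has ≥ 4 vertices and tw(G) ≥ 3. The upper and lower bounds meet at 3, so that is the treewidth.

Treewidth 3.
Bags: B1 = {1, 5, 7, 9}  B2 = {5, 7, 9, 10}  B3 = {4, 5, 7, 9}  B4 = {5, 7, 8, 9}  B5 = {0, 5, 7, 8}  B6 = {1, 3, 5, 9}  B7 = {6, 7, 9, 10}  B8 = {2, 5, 7, 8}
Tree: B1–B2, B2–B3, B2–B4, B4–B5, B1–B6, B2–B7, B5–B8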